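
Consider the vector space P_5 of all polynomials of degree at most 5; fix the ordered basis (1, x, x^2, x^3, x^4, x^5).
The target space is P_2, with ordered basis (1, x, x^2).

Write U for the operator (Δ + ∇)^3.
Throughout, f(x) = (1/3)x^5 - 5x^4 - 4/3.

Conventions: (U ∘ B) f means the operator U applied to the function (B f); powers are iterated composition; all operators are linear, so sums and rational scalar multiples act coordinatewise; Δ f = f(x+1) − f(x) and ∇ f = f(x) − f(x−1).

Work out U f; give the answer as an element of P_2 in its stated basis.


the image equals g(x) = 160x^2 - 960x + 160

Δ f = (5/3)x^4 - (50/3)x^3 - (80/3)x^2 - (55/3)x - 14/3
∇ f = (5/3)x^4 - (70/3)x^3 + (100/3)x^2 - (65/3)x + 16/3
(Δ + ∇) f = (10/3)x^4 - 40x^3 + (20/3)x^2 - 40x + 2/3
Δ (Δ + ∇) f = (40/3)x^3 - 100x^2 - (280/3)x - 70
∇ (Δ + ∇) f = (40/3)x^3 - 140x^2 + (440/3)x - 90
(Δ + ∇) (Δ + ∇) f = (80/3)x^3 - 240x^2 + (160/3)x - 160
Δ (Δ + ∇) (Δ + ∇) f = 80x^2 - 400x - 160
∇ (Δ + ∇) (Δ + ∇) f = 80x^2 - 560x + 320
(Δ + ∇) (Δ + ∇) (Δ + ∇) f = 160x^2 - 960x + 160


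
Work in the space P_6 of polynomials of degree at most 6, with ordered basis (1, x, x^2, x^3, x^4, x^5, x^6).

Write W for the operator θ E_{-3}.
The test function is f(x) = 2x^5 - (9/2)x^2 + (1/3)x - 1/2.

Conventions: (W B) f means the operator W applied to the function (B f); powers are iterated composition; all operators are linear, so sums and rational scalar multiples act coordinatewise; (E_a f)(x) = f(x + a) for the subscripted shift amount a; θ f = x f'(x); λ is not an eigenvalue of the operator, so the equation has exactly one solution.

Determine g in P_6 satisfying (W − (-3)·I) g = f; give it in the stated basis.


write g with unknown coordinates in the stated basis and equate coefficients in (W − (-3)·I) g = f
solving from the highest basis element down gives g = (1/4)x^5 + (15/7)x^4 + (45/28)x^3 - (72/5)x^2 + (151/840)x - 1/6
check: W g = (5/4)x^5 - (45/7)x^4 - (135/28)x^3 + (387/10)x^2 - (173/840)x
so W g − (-3)·g = 2x^5 - (9/2)x^2 + (1/3)x - 1/2 = f ✓

the image equals g(x) = (1/4)x^5 + (15/7)x^4 + (45/28)x^3 - (72/5)x^2 + (151/840)x - 1/6


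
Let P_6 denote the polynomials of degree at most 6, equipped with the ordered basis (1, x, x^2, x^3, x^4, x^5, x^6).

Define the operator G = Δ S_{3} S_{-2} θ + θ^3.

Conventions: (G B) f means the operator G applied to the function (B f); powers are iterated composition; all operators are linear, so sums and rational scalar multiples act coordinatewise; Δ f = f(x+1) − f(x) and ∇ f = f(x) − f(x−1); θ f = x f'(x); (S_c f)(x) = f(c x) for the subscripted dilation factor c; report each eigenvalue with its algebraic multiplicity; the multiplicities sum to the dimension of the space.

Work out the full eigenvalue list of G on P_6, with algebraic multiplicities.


image of 1: 0
image of x: x - 6
image of x^2: 8x^2 + 144x + 72
image of x^3: 27x^3 - 1944x^2 - 1944x - 648
image of x^4: 64x^4 + 20736x^3 + 31104x^2 + 20736x + 5184
image of x^5: 125x^5 - 194400x^4 - 388800x^3 - 388800x^2 - 194400x - 38880
image of x^6: 216x^6 + 1679616x^5 + 4199040x^4 + 5598720x^3 + 4199040x^2 + 1679616x + 279936
the matrix is upper triangular; its diagonal is (0, 1, 8, 27, 64, 125, 216)
for a triangular matrix the eigenvalues are the diagonal entries, with algebraic multiplicity their repetition count

λ = 0 (multiplicity 1), λ = 1 (multiplicity 1), λ = 8 (multiplicity 1), λ = 27 (multiplicity 1), λ = 64 (multiplicity 1), λ = 125 (multiplicity 1), λ = 216 (multiplicity 1)


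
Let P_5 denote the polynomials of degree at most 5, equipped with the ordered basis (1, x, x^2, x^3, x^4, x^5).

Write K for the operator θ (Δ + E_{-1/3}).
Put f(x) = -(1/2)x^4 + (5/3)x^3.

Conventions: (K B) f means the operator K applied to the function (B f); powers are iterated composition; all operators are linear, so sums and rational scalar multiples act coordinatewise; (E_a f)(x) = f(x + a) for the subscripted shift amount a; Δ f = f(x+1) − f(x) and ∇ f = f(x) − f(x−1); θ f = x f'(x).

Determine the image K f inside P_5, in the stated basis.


g(x) = -2x^4 + x^3 + (98/27)x

Δ f = -2x^3 + 2x^2 + 3x + 7/6
E_{-1/3} f = -(1/2)x^4 + (7/3)x^3 - 2x^2 + (17/27)x - 11/162
(Δ + E_{-1/3}) f = -(1/2)x^4 + (1/3)x^3 + (98/27)x + 89/81
θ (Δ + E_{-1/3}) f = -2x^4 + x^3 + (98/27)x


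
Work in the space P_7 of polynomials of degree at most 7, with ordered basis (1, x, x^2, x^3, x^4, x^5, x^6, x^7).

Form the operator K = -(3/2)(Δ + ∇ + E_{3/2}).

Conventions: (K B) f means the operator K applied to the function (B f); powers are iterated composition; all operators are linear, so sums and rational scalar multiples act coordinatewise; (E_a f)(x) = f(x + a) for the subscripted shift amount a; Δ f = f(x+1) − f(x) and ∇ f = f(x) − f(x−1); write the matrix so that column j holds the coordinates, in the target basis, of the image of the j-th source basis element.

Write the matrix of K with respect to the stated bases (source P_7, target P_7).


the matrix is [[-3/2, -21/4, -27/8, -129/16, -243/32, -921/64, -2187/128, -7329/256]; [0, -3/2, -21/2, -81/8, -129/4, -1215/32, -2763/32, -15309/128]; [0, 0, -3/2, -63/4, -81/4, -645/8, -3645/32, -19341/64]; [0, 0, 0, -3/2, -21, -135/4, -645/4, -8505/32]; [0, 0, 0, 0, -3/2, -105/4, -405/8, -4515/16]; [0, 0, 0, 0, 0, -3/2, -63/2, -567/8]; [0, 0, 0, 0, 0, 0, -3/2, -147/4]; [0, 0, 0, 0, 0, 0, 0, -3/2]] (rows listed top to bottom)

image of 1: -3/2
image of x: -(3/2)x - 21/4
image of x^2: -(3/2)x^2 - (21/2)x - 27/8
image of x^3: -(3/2)x^3 - (63/4)x^2 - (81/8)x - 129/16
image of x^4: -(3/2)x^4 - 21x^3 - (81/4)x^2 - (129/4)x - 243/32
image of x^5: -(3/2)x^5 - (105/4)x^4 - (135/4)x^3 - (645/8)x^2 - (1215/32)x - 921/64
image of x^6: -(3/2)x^6 - (63/2)x^5 - (405/8)x^4 - (645/4)x^3 - (3645/32)x^2 - (2763/32)x - 2187/128
image of x^7: -(3/2)x^7 - (147/4)x^6 - (567/8)x^5 - (4515/16)x^4 - (8505/32)x^3 - (19341/64)x^2 - (15309/128)x - 7329/256
each image's coordinates form column j of the matrix


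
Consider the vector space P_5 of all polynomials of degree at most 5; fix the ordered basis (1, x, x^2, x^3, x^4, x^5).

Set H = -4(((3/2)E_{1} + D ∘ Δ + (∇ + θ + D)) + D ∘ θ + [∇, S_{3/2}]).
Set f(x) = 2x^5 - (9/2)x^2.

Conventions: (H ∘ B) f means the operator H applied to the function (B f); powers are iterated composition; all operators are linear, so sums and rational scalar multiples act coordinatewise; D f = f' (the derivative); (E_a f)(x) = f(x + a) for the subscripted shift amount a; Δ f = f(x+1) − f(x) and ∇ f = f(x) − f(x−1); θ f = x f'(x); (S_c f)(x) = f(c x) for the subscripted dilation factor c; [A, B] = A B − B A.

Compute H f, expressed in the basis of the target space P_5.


E_{1} f = 2x^5 + 10x^4 + 20x^3 + (31/2)x^2 + x - 5/2
((3/2)E_{1}) f = 3x^5 + 15x^4 + 30x^3 + (93/4)x^2 + (3/2)x - 15/4
Δ f = 10x^4 + 20x^3 + 20x^2 + x - 5/2
D Δ f = 40x^3 + 60x^2 + 40x + 1
∇ f = 10x^4 - 20x^3 + 20x^2 - 19x + 13/2
θ f = 10x^5 - 9x^2
D f = 10x^4 - 9x
(∇ + θ + D) f = 10x^5 + 20x^4 - 20x^3 + 11x^2 - 28x + 13/2
((3/2)E_{1} + D ∘ Δ + (∇ + θ + D)) f = 13x^5 + 35x^4 + 50x^3 + (377/4)x^2 + (27/2)x + 15/4
θ f = 10x^5 - 9x^2
D θ f = 50x^4 - 18x
S_{3/2} f = (243/16)x^5 - (81/8)x^2
∇ S_{3/2} f = (1215/16)x^4 - (1215/8)x^3 + (1215/8)x^2 - (1539/16)x + 405/16
∇ f = 10x^4 - 20x^3 + 20x^2 - 19x + 13/2
S_{3/2} ∇ f = (405/8)x^4 - (135/2)x^3 + 45x^2 - (57/2)x + 13/2
[∇, S_{3/2}] f = (405/16)x^4 - (675/8)x^3 + (855/8)x^2 - (1083/16)x + 301/16
(((3/2)E_{1} + D ∘ Δ + (∇ + θ + D)) + D ∘ θ + [∇, S_{3/2}]) f = 13x^5 + (1765/16)x^4 - (275/8)x^3 + (1609/8)x^2 - (1155/16)x + 361/16
(-4(((3/2)E_{1} + D ∘ Δ + (∇ + θ + D)) + D ∘ θ + [∇, S_{3/2}])) f = -52x^5 - (1765/4)x^4 + (275/2)x^3 - (1609/2)x^2 + (1155/4)x - 361/4

the result is g(x) = -52x^5 - (1765/4)x^4 + (275/2)x^3 - (1609/2)x^2 + (1155/4)x - 361/4


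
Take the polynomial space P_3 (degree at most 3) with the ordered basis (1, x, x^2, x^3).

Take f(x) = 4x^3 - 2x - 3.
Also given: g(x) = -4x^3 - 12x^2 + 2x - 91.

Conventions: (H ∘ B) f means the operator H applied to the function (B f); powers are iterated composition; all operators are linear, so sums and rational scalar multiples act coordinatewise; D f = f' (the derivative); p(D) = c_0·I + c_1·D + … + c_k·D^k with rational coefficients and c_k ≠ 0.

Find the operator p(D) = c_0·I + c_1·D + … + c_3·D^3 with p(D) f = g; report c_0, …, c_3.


D^0 f = 4x^3 - 2x - 3
D^1 f = 12x^2 - 2
D^2 f = 24x
D^3 f = 24
matching coefficients of g against c_0 f + c_1 Df + … from the top degree down determines the c_i
solution: c_0 = -1, c_1 = -1, c_2 = 0, c_3 = -4

p(D) = -I − D − 4·D^3, i.e. c_0 = -1, c_1 = -1, c_2 = 0, c_3 = -4


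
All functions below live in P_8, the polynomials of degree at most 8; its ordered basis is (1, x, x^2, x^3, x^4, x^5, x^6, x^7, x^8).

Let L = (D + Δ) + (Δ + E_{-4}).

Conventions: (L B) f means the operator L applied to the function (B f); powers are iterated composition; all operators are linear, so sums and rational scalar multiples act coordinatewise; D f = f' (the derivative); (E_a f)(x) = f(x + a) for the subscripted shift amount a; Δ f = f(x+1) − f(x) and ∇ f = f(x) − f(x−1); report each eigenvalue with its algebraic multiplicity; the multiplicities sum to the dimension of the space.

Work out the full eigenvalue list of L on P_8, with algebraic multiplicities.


λ = 1 (multiplicity 9)

image of 1: 1
image of x: x - 1
image of x^2: x^2 - 2x + 18
image of x^3: x^3 - 3x^2 + 54x - 62
image of x^4: x^4 - 4x^3 + 108x^2 - 248x + 258
image of x^5: x^5 - 5x^4 + 180x^3 - 620x^2 + 1290x - 1022
image of x^6: x^6 - 6x^5 + 270x^4 - 1240x^3 + 3870x^2 - 6132x + 4098
image of x^7: x^7 - 7x^6 + 378x^5 - 2170x^4 + 9030x^3 - 21462x^2 + 28686x - 16382
image of x^8: x^8 - 8x^7 + 504x^6 - 3472x^5 + 18060x^4 - 57232x^3 + 114744x^2 - 131056x + 65538
the matrix is upper triangular; its diagonal is (1, 1, 1, 1, 1, 1, 1, 1, 1)
for a triangular matrix the eigenvalues are the diagonal entries, with algebraic multiplicity their repetition count


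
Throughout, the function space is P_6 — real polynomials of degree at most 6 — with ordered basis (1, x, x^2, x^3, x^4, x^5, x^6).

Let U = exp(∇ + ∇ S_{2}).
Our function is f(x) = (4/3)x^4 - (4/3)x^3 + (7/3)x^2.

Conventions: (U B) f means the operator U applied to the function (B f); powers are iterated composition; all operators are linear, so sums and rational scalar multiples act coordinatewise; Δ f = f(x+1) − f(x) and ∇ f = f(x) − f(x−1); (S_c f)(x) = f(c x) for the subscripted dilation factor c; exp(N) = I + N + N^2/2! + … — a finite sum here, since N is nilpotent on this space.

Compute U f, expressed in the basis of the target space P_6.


order-1 term: (272/3)x^3 - 172x^2 + 150x - 139/3
order-2 term: 1224x^2 - 2084x + 1063
order-3 term: 4080x - 4124
order-4 term: 3060
the series for exp(∇ + ∇ S_{2}) f terminates at order 4
exp(∇ + ∇ S_{2}) f = (4/3)x^4 + (268/3)x^3 + (3163/3)x^2 + 2146x - 142/3

g(x) = (4/3)x^4 + (268/3)x^3 + (3163/3)x^2 + 2146x - 142/3


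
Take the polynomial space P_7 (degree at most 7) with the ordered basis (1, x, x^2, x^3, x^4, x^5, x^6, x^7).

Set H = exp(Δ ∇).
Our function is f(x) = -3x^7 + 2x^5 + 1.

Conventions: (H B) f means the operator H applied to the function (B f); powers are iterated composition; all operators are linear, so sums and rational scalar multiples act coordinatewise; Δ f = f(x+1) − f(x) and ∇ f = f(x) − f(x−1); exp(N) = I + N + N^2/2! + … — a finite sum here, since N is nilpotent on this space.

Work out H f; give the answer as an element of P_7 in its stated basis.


g(x) = -3x^7 - 124x^5 - 1430x^3 - 3682x + 1

order-1 term: -126x^5 - 170x^3 - 22x
order-2 term: -1260x^3 - 1140x
order-3 term: -2520x
the series for exp(Δ ∇) f terminates at order 3
exp(Δ ∇) f = -3x^7 - 124x^5 - 1430x^3 - 3682x + 1


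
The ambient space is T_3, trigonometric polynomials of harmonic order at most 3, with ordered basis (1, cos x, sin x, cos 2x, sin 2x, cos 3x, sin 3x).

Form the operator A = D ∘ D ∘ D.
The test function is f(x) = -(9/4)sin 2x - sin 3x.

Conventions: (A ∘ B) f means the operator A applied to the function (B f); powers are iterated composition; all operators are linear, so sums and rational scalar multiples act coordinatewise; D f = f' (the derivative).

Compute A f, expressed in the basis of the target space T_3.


D f = -(9/2)cos 2x - 3cos 3x
D D f = 9sin 2x + 9sin 3x
D D D f = 18cos 2x + 27cos 3x

the image equals g(x) = 18cos 2x + 27cos 3x


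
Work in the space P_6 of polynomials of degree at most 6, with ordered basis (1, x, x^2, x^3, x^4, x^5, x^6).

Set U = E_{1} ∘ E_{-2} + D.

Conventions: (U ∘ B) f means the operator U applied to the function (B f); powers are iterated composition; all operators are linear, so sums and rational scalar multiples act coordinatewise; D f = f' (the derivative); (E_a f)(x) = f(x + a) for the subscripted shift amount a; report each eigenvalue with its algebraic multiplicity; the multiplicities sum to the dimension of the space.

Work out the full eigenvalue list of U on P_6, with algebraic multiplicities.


λ = 1 (multiplicity 7)

image of 1: 1
image of x: x
image of x^2: x^2 + 1
image of x^3: x^3 + 3x - 1
image of x^4: x^4 + 6x^2 - 4x + 1
image of x^5: x^5 + 10x^3 - 10x^2 + 5x - 1
image of x^6: x^6 + 15x^4 - 20x^3 + 15x^2 - 6x + 1
the matrix is upper triangular; its diagonal is (1, 1, 1, 1, 1, 1, 1)
for a triangular matrix the eigenvalues are the diagonal entries, with algebraic multiplicity their repetition count


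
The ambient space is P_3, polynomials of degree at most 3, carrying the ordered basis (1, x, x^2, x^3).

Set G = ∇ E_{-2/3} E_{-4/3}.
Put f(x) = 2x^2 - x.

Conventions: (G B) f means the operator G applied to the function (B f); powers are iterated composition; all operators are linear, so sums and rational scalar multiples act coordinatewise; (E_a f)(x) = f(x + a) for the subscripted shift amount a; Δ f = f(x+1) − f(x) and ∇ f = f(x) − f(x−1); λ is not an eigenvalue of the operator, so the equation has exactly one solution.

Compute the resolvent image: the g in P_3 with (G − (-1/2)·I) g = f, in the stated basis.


write g with unknown coordinates in the stated basis and equate coefficients in (G − (-1/2)·I) g = f
solving from the highest basis element down gives g = 4x^2 - 18x + 76
check: G g = 8x - 38
so G g − (-1/2)·g = 2x^2 - x = f ✓

the result is g(x) = 4x^2 - 18x + 76


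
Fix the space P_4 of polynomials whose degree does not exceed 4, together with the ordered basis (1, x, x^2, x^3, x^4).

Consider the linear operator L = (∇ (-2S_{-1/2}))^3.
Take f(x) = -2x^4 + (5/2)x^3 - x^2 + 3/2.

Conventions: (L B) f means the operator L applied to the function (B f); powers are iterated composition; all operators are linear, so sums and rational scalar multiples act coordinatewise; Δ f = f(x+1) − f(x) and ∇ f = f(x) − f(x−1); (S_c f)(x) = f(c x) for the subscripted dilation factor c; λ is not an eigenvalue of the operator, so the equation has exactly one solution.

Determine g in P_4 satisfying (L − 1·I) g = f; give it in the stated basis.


write g with unknown coordinates in the stated basis and equate coefficients in (L − 1·I) g = f
solving from the highest basis element down gives g = 2x^4 - (5/2)x^3 + x^2 + (3/4)x - 3/4
check: L g = (3/4)x + 3/4
so L g − 1·g = -2x^4 + (5/2)x^3 - x^2 + 3/2 = f ✓

the result is g(x) = 2x^4 - (5/2)x^3 + x^2 + (3/4)x - 3/4


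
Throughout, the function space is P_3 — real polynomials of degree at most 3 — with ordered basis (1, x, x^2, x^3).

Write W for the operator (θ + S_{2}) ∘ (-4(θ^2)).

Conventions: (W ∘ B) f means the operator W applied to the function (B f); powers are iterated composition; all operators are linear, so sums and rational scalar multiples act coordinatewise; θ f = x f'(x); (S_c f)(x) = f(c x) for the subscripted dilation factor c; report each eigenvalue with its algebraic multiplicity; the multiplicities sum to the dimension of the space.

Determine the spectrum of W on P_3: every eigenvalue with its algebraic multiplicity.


image of 1: 0
image of x: -12x
image of x^2: -96x^2
image of x^3: -396x^3
the matrix is upper triangular; its diagonal is (0, -12, -96, -396)
for a triangular matrix the eigenvalues are the diagonal entries, with algebraic multiplicity their repetition count

λ = -396 (multiplicity 1), λ = -96 (multiplicity 1), λ = -12 (multiplicity 1), λ = 0 (multiplicity 1)


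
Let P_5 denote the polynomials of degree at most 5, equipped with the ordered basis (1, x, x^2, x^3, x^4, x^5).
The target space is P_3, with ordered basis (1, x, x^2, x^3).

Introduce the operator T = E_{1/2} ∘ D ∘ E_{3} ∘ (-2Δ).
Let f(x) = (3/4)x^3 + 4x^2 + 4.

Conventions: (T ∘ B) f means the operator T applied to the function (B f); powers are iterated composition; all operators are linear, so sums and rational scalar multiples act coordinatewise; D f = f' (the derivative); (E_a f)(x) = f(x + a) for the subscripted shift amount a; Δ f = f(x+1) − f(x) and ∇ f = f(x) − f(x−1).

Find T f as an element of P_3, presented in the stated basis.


Δ f = (9/4)x^2 + (41/4)x + 19/4
(-2Δ) f = -(9/2)x^2 - (41/2)x - 19/2
E_{3} (-2Δ) f = -(9/2)x^2 - (95/2)x - 223/2
D E_{3} (-2Δ) f = -9x - 95/2
E_{1/2} (D ∘ E_{3}) (-2Δ) f = -9x - 52

the image equals g(x) = -9x - 52


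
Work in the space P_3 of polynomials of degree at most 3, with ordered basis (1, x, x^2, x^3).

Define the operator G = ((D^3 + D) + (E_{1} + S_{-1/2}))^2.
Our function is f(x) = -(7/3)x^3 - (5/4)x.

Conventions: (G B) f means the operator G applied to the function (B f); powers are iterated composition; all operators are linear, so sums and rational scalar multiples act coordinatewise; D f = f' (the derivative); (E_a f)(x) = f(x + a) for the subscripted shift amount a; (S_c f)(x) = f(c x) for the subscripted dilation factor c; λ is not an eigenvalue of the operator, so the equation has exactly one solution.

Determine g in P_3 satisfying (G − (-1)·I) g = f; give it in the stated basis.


the result is g(x) = -(448/339)x^3 + (30464/4633)x^2 - (187357/23165)x + 123983/69495

write g with unknown coordinates in the stated basis and equate coefficients in (G − (-1)·I) g = f
solving from the highest basis element down gives g = -(448/339)x^3 + (30464/4633)x^2 - (187357/23165)x + 123983/69495
check: G g = -(343/339)x^3 - (30464/4633)x^2 + (633603/92660)x - 123983/69495
so G g − (-1)·g = -(7/3)x^3 - (5/4)x = f ✓


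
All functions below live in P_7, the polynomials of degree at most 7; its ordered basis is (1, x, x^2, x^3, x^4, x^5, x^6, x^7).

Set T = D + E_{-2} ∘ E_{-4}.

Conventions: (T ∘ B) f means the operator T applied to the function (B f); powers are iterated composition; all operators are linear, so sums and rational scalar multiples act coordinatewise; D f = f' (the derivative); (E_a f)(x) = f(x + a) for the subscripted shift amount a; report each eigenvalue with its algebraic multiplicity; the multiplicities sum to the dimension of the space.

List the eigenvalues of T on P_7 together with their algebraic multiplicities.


λ = 1 (multiplicity 8)

image of 1: 1
image of x: x - 5
image of x^2: x^2 - 10x + 36
image of x^3: x^3 - 15x^2 + 108x - 216
image of x^4: x^4 - 20x^3 + 216x^2 - 864x + 1296
image of x^5: x^5 - 25x^4 + 360x^3 - 2160x^2 + 6480x - 7776
image of x^6: x^6 - 30x^5 + 540x^4 - 4320x^3 + 19440x^2 - 46656x + 46656
image of x^7: x^7 - 35x^6 + 756x^5 - 7560x^4 + 45360x^3 - 163296x^2 + 326592x - 279936
the matrix is upper triangular; its diagonal is (1, 1, 1, 1, 1, 1, 1, 1)
for a triangular matrix the eigenvalues are the diagonal entries, with algebraic multiplicity their repetition count


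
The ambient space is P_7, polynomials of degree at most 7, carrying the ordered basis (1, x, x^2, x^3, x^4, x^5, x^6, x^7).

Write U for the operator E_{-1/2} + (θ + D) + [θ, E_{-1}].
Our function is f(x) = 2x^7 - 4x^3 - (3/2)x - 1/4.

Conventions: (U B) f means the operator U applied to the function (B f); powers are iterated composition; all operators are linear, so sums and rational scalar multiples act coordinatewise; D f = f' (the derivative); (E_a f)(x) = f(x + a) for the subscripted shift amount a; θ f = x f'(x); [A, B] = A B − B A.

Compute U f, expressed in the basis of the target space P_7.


E_{-1/2} f = 2x^7 - 7x^6 + (21/2)x^5 - (35/4)x^4 + (3/8)x^3 + (75/16)x^2 - (137/32)x + 63/64
θ f = 14x^7 - 12x^3 - (3/2)x
D f = 14x^6 - 12x^2 - 3/2
(θ + D) f = 14x^7 + 14x^6 - 12x^3 - 12x^2 - (3/2)x - 3/2
E_{-1} f = 2x^7 - 14x^6 + 42x^5 - 70x^4 + 66x^3 - 30x^2 + (1/2)x + 13/4
θ E_{-1} f = 14x^7 - 84x^6 + 210x^5 - 280x^4 + 198x^3 - 60x^2 + (1/2)x
θ f = 14x^7 - 12x^3 - (3/2)x
E_{-1} θ f = 14x^7 - 98x^6 + 294x^5 - 490x^4 + 478x^3 - 258x^2 + (121/2)x - 1/2
[θ, E_{-1}] f = 14x^6 - 84x^5 + 210x^4 - 280x^3 + 198x^2 - 60x + 1/2
(E_{-1/2} + (θ + D) + [θ, E_{-1}]) f = 16x^7 + 21x^6 - (147/2)x^5 + (805/4)x^4 - (2333/8)x^3 + (3051/16)x^2 - (2105/32)x - 1/64

g(x) = 16x^7 + 21x^6 - (147/2)x^5 + (805/4)x^4 - (2333/8)x^3 + (3051/16)x^2 - (2105/32)x - 1/64


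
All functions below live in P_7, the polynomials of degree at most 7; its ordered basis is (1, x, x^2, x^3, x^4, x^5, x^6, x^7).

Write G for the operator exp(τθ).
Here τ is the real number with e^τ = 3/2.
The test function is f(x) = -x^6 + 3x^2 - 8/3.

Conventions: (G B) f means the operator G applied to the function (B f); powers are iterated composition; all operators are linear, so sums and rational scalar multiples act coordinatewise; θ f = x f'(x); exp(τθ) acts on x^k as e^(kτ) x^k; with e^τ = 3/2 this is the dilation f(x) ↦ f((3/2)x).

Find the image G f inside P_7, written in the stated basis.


the image equals g(x) = -(729/64)x^6 + (27/4)x^2 - 8/3

exp(τθ) x^k = e^(kτ) x^k; with e^τ = 3/2 this sends x^k to (3/2)^k x^k
x^2 ↦ 9/4 x^2
x^6 ↦ 729/64 x^6
applying this coordinatewise to f: exp(τθ) f = -(729/64)x^6 + (27/4)x^2 - 8/3


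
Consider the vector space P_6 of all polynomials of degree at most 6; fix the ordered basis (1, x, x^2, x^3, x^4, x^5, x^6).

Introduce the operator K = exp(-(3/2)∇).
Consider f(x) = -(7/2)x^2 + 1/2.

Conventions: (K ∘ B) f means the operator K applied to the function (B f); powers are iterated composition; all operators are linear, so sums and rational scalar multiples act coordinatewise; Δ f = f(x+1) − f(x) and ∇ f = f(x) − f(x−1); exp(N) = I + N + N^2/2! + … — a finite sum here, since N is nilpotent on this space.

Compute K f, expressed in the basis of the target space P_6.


the image equals g(x) = -(7/2)x^2 + (21/2)x - 101/8

order-1 term: (21/2)x - 21/4
order-2 term: -63/8
the series for exp(-(3/2)∇) f terminates at order 2
exp(-(3/2)∇) f = -(7/2)x^2 + (21/2)x - 101/8


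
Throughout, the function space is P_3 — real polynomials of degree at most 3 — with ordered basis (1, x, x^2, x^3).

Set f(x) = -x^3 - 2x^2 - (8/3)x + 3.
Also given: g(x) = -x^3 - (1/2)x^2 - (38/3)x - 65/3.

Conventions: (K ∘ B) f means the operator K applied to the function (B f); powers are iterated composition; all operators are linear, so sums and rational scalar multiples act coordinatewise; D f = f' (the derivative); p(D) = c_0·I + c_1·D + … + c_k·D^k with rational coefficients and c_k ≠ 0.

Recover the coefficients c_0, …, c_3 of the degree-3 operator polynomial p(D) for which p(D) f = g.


D^0 f = -x^3 - 2x^2 - (8/3)x + 3
D^1 f = -3x^2 - 4x - 8/3
D^2 f = -6x - 4
D^3 f = -6
matching coefficients of g against c_0 f + c_1 Df + … from the top degree down determines the c_i
solution: c_0 = 1, c_1 = -1/2, c_2 = 2, c_3 = 3

c_0 = 1, c_1 = -1/2, c_2 = 2, c_3 = 3


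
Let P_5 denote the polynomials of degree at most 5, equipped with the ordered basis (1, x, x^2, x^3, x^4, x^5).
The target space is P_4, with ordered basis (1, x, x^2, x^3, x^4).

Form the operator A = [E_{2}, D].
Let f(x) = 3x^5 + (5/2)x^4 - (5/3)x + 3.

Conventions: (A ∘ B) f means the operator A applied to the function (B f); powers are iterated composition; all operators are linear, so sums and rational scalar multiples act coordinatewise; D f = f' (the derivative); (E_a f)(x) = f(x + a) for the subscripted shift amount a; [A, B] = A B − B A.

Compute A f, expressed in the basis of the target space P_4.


the image equals g(x) = 0

D f = 15x^4 + 10x^3 - 5/3
E_{2} D f = 15x^4 + 130x^3 + 420x^2 + 600x + 955/3
E_{2} f = 3x^5 + (65/2)x^4 + 140x^3 + 300x^2 + (955/3)x + 407/3
D E_{2} f = 15x^4 + 130x^3 + 420x^2 + 600x + 955/3
[E_{2}, D] f = 0


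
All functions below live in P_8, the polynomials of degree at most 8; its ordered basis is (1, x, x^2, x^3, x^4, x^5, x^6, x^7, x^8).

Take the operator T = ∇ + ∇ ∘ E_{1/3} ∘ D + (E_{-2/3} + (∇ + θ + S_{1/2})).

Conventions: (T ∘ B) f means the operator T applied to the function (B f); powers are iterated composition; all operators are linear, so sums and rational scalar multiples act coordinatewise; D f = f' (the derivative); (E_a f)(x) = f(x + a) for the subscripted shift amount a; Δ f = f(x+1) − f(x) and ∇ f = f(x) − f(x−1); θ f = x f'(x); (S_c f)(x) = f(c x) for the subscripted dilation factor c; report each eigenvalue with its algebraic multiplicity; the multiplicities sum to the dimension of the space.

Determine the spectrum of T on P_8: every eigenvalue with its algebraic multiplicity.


λ = 2 (multiplicity 1), λ = 5/2 (multiplicity 1), λ = 13/4 (multiplicity 1), λ = 33/8 (multiplicity 1), λ = 81/16 (multiplicity 1), λ = 193/32 (multiplicity 1), λ = 449/64 (multiplicity 1), λ = 1025/128 (multiplicity 1), λ = 2305/256 (multiplicity 1)

image of 1: 2
image of x: (5/2)x + 4/3
image of x^2: (13/4)x^2 + (8/3)x + 4/9
image of x^3: (33/8)x^3 + 4x^2 + (4/3)x + 19/27
image of x^4: (81/16)x^4 + (16/3)x^3 + (8/3)x^2 + (76/27)x - 38/81
image of x^5: (193/32)x^5 + (20/3)x^4 + (40/9)x^3 + (190/27)x^2 - (190/81)x + 229/243
image of x^6: (449/64)x^6 + 8x^5 + (20/3)x^4 + (380/27)x^3 - (190/27)x^2 + (458/81)x - 800/729
image of x^7: (1025/128)x^7 + (28/3)x^6 + (28/3)x^5 + (665/27)x^4 - (1330/81)x^3 + (1603/81)x^2 - (5600/729)x + 2923/2187
image of x^8: (2305/256)x^8 + (32/3)x^7 + (112/9)x^6 + (1064/27)x^5 - (2660/81)x^4 + (12824/243)x^3 - (22400/729)x^2 + (23384/2187)x - 9770/6561
the matrix is upper triangular; its diagonal is (2, 5/2, 13/4, 33/8, 81/16, 193/32, 449/64, 1025/128, 2305/256)
for a triangular matrix the eigenvalues are the diagonal entries, with algebraic multiplicity their repetition count


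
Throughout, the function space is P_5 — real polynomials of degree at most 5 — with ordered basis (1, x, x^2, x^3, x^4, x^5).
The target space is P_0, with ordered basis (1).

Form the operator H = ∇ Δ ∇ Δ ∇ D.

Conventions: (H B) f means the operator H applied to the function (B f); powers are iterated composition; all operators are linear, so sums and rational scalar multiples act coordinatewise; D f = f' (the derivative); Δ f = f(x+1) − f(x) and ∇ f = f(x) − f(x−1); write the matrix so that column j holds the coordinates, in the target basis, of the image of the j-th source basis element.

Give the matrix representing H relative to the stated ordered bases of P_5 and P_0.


image of 1: 0
image of x: 0
image of x^2: 0
image of x^3: 0
image of x^4: 0
image of x^5: 0
each image's coordinates form column j of the matrix

the matrix is [[0, 0, 0, 0, 0, 0]] (rows listed top to bottom)


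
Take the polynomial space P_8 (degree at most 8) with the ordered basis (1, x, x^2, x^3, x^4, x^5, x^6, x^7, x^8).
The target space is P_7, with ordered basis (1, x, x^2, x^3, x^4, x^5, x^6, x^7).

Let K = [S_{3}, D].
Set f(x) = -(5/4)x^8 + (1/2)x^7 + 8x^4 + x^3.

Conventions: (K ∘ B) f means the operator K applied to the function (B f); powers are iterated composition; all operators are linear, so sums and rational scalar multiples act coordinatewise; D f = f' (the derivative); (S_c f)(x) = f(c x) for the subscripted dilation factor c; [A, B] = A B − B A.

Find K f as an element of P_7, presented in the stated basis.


the image equals g(x) = 43740x^7 - 5103x^6 - 1728x^3 - 54x^2

D f = -10x^7 + (7/2)x^6 + 32x^3 + 3x^2
S_{3} D f = -21870x^7 + (5103/2)x^6 + 864x^3 + 27x^2
S_{3} f = -(32805/4)x^8 + (2187/2)x^7 + 648x^4 + 27x^3
D S_{3} f = -65610x^7 + (15309/2)x^6 + 2592x^3 + 81x^2
[S_{3}, D] f = 43740x^7 - 5103x^6 - 1728x^3 - 54x^2


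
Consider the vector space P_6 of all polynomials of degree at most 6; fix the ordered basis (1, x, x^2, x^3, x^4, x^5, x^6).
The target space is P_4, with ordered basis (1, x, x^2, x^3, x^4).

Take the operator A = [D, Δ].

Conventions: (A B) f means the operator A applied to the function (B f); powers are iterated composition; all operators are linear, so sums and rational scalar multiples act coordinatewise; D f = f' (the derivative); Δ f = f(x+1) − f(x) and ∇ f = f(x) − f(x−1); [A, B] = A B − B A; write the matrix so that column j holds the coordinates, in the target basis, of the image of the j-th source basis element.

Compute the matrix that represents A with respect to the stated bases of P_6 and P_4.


image of 1: 0
image of x: 0
image of x^2: 0
image of x^3: 0
image of x^4: 0
image of x^5: 0
image of x^6: 0
each image's coordinates form column j of the matrix

the matrix is [[0, 0, 0, 0, 0, 0, 0]; [0, 0, 0, 0, 0, 0, 0]; [0, 0, 0, 0, 0, 0, 0]; [0, 0, 0, 0, 0, 0, 0]; [0, 0, 0, 0, 0, 0, 0]] (rows listed top to bottom)


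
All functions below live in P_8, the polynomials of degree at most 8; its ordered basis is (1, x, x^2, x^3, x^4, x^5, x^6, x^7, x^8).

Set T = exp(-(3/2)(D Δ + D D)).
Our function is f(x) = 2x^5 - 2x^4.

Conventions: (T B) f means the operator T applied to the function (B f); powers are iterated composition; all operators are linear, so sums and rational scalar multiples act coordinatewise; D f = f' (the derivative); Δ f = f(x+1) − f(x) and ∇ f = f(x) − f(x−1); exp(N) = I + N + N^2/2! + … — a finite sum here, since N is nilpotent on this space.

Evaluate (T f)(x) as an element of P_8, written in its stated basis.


the result is g(x) = 2x^5 - 2x^4 - 120x^3 - 18x^2 + 1056x + 321

order-1 term: -120x^3 - 18x^2 - 24x - 3
order-2 term: 1080x + 324
the series for exp(-(3/2)(D Δ + D D)) f terminates at order 2
exp(-(3/2)(D Δ + D D)) f = 2x^5 - 2x^4 - 120x^3 - 18x^2 + 1056x + 321


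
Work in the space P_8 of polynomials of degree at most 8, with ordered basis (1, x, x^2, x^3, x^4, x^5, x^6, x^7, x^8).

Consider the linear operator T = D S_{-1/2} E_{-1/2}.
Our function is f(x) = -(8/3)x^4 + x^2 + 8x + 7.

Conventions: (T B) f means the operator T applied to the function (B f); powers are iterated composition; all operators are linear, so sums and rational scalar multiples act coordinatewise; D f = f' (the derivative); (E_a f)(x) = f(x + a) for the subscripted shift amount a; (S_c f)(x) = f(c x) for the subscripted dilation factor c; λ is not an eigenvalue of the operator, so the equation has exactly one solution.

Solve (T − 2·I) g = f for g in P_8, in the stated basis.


g(x) = (4/3)x^4 + (1/6)x^3 - (1/32)x^2 - (457/128)x - 3809/1536

write g with unknown coordinates in the stated basis and equate coefficients in (T − 2·I) g = f
solving from the highest basis element down gives g = (4/3)x^4 + (1/6)x^3 - (1/32)x^2 - (457/128)x - 3809/1536
check: T g = (1/3)x^3 + (15/16)x^2 + (55/64)x + 1567/768
so T g − 2·g = -(8/3)x^4 + x^2 + 8x + 7 = f ✓


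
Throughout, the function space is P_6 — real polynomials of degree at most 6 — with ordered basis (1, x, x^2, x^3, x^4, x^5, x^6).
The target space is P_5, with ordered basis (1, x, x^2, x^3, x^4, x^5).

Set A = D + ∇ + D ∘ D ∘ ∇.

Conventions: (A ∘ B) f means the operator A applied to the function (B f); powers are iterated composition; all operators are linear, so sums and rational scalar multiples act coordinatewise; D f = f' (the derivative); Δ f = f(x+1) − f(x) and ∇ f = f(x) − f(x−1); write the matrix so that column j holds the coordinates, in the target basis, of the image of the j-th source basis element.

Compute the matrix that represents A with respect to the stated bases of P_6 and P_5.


the matrix is [[0, 2, -1, 7, -13, 21, -31]; [0, 0, 4, -3, 28, -65, 126]; [0, 0, 0, 6, -6, 70, -195]; [0, 0, 0, 0, 8, -10, 140]; [0, 0, 0, 0, 0, 10, -15]; [0, 0, 0, 0, 0, 0, 12]] (rows listed top to bottom)

image of 1: 0
image of x: 2
image of x^2: 4x - 1
image of x^3: 6x^2 - 3x + 7
image of x^4: 8x^3 - 6x^2 + 28x - 13
image of x^5: 10x^4 - 10x^3 + 70x^2 - 65x + 21
image of x^6: 12x^5 - 15x^4 + 140x^3 - 195x^2 + 126x - 31
each image's coordinates form column j of the matrix


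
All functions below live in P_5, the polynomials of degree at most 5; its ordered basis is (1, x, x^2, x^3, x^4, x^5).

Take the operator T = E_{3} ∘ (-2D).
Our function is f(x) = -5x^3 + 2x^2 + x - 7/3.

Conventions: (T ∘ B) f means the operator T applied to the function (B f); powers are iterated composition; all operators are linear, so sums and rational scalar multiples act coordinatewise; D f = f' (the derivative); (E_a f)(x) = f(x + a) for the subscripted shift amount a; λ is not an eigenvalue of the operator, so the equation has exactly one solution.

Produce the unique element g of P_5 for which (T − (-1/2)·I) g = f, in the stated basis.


the result is g(x) = -10x^3 - 116x^2 - 1646x - 31358/3

write g with unknown coordinates in the stated basis and equate coefficients in (T − (-1/2)·I) g = f
solving from the highest basis element down gives g = -10x^3 - 116x^2 - 1646x - 31358/3
check: T g = 60x^2 + 824x + 5224
so T g − (-1/2)·g = -5x^3 + 2x^2 + x - 7/3 = f ✓


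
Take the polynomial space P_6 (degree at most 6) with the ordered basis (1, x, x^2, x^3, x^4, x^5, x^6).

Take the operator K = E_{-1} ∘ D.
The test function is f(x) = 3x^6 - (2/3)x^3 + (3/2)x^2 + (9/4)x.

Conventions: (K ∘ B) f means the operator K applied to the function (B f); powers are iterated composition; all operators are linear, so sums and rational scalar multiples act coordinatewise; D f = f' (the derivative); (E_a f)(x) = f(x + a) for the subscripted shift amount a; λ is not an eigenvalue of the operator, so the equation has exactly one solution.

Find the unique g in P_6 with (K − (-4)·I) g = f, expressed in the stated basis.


the result is g(x) = (3/4)x^6 - (9/8)x^5 + (225/32)x^4 - (2311/96)x^3 + (7579/128)x^2 - (24959/256)x + 83555/1024

write g with unknown coordinates in the stated basis and equate coefficients in (K − (-4)·I) g = f
solving from the highest basis element down gives g = (3/4)x^6 - (9/8)x^5 + (225/32)x^4 - (2311/96)x^3 + (7579/128)x^2 - (24959/256)x + 83555/1024
check: K g = (9/2)x^5 - (225/8)x^4 + (765/8)x^3 - (7531/32)x^2 + (25103/64)x - 83555/256
so K g − (-4)·g = 3x^6 - (2/3)x^3 + (3/2)x^2 + (9/4)x = f ✓


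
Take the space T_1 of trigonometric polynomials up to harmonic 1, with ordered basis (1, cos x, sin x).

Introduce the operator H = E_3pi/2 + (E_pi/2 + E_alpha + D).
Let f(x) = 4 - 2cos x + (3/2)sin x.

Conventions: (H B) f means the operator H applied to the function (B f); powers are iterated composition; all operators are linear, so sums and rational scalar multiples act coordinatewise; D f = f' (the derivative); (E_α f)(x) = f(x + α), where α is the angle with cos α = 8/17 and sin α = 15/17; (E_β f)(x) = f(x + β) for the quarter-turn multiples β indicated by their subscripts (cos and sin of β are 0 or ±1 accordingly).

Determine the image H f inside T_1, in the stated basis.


E_3pi/2 f = 4 - (3/2)cos x - 2sin x
E_pi/2 f = 4 + (3/2)cos x + 2sin x
E_alpha f = 4 + (13/34)cos x + (42/17)sin x
D f = (3/2)cos x + 2sin x
(E_pi/2 + E_alpha + D) f = 8 + (115/34)cos x + (110/17)sin x
(E_3pi/2 + (E_pi/2 + E_alpha + D)) f = 12 + (32/17)cos x + (76/17)sin x

the result is g(x) = 12 + (32/17)cos x + (76/17)sin x


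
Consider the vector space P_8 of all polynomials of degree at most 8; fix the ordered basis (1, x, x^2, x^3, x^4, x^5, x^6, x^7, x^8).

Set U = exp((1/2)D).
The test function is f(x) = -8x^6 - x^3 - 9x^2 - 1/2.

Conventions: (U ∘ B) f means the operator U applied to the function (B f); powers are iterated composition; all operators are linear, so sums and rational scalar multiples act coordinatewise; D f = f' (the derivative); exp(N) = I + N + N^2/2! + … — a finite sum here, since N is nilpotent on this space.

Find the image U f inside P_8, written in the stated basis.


g(x) = -8x^6 - 24x^5 - 30x^4 - 21x^3 - 18x^2 - (45/4)x - 3

order-1 term: -24x^5 - (3/2)x^2 - 9x
order-2 term: -30x^4 - (3/4)x - 9/4
order-3 term: -20x^3 - 1/8
order-4 term: -(15/2)x^2
order-5 term: -(3/2)x
order-6 term: -1/8
the series for exp((1/2)D) f terminates at order 6
exp((1/2)D) f = -8x^6 - 24x^5 - 30x^4 - 21x^3 - 18x^2 - (45/4)x - 3


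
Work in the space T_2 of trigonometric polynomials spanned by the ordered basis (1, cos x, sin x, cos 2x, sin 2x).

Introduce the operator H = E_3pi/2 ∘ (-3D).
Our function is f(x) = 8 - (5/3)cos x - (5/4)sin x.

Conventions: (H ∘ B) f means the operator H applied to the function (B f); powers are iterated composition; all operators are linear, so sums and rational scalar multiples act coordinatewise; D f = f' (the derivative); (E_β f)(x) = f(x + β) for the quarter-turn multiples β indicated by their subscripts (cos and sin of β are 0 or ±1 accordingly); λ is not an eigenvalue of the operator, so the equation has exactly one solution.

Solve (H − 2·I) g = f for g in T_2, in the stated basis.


write g with unknown coordinates in the stated basis and equate coefficients in (H − 2·I) g = f
solving from the highest basis element down gives g = -4 + (1/3)cos x + (1/4)sin x
check: H g = -cos x - (3/4)sin x
so H g − 2·g = 8 - (5/3)cos x - (5/4)sin x = f ✓

g(x) = -4 + (1/3)cos x + (1/4)sin x


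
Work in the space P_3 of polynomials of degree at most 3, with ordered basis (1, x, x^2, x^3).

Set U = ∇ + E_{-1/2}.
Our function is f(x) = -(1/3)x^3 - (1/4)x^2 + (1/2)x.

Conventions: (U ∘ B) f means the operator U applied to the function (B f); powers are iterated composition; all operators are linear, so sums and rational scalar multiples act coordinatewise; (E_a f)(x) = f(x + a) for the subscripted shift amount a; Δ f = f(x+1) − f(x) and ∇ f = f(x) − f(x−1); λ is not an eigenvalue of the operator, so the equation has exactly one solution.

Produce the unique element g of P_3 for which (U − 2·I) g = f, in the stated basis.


g(x) = (1/3)x^3 + (3/4)x^2 - (1/2)x - 25/48

write g with unknown coordinates in the stated basis and equate coefficients in (U − 2·I) g = f
solving from the highest basis element down gives g = (1/3)x^3 + (3/4)x^2 - (1/2)x - 25/48
check: U g = (1/3)x^3 + (5/4)x^2 - (1/2)x - 25/24
so U g − 2·g = -(1/3)x^3 - (1/4)x^2 + (1/2)x = f ✓


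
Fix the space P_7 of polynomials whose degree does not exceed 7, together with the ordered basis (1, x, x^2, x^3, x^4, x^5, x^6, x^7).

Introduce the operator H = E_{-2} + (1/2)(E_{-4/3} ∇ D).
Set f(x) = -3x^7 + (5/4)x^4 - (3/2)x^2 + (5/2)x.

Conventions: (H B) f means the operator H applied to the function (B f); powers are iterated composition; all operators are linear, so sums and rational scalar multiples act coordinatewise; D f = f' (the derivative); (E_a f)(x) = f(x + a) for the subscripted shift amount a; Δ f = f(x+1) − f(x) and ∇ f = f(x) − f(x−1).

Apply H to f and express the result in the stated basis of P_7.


E_{-2} f = -3x^7 + 42x^6 - 252x^5 + (3365/4)x^4 - 1690x^3 + (4089/2)x^2 - (2751/2)x + 393
D f = -21x^6 + 5x^3 - 3x + 5/2
∇ D f = -126x^5 + 315x^4 - 420x^3 + 330x^2 - 141x + 23
E_{-4/3} ∇ D f = -126x^5 + 1155x^4 - 4340x^3 + (25070/3)x^2 - (74149/9)x + 89633/27
((1/2)(E_{-4/3} ∇ D)) f = -63x^5 + (1155/2)x^4 - 2170x^3 + (12535/3)x^2 - (74149/18)x + 89633/54
(E_{-2} + (1/2)(E_{-4/3} ∇ D)) f = -3x^7 + 42x^6 - 315x^5 + (5675/4)x^4 - 3860x^3 + (37337/6)x^2 - (49454/9)x + 110855/54

the image equals g(x) = -3x^7 + 42x^6 - 315x^5 + (5675/4)x^4 - 3860x^3 + (37337/6)x^2 - (49454/9)x + 110855/54


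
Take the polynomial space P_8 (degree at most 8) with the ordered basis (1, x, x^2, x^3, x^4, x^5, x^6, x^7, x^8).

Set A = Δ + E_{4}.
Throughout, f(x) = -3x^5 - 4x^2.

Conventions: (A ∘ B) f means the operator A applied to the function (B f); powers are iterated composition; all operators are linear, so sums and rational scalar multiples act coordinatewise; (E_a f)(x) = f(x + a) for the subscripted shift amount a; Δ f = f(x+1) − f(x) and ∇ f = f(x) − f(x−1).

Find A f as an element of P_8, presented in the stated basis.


Δ f = -15x^4 - 30x^3 - 30x^2 - 23x - 7
E_{4} f = -3x^5 - 60x^4 - 480x^3 - 1924x^2 - 3872x - 3136
(Δ + E_{4}) f = -3x^5 - 75x^4 - 510x^3 - 1954x^2 - 3895x - 3143

g(x) = -3x^5 - 75x^4 - 510x^3 - 1954x^2 - 3895x - 3143
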